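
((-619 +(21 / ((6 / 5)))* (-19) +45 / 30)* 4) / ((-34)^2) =-950 / 289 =-3.29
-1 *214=-214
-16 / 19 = -0.84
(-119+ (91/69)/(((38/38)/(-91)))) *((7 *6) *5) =-1154440/23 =-50193.04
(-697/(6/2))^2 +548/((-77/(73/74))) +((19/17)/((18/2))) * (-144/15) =53970.56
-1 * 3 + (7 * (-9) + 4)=-62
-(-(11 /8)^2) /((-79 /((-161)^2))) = -3136441 /5056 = -620.34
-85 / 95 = -0.89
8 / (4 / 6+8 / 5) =60 / 17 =3.53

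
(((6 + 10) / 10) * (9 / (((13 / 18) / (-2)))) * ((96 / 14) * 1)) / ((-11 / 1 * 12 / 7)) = 10368 / 715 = 14.50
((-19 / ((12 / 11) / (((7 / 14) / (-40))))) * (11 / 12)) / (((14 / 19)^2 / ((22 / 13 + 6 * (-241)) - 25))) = -5284221613 / 9784320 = -540.07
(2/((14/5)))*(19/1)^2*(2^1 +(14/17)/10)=63897/119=536.95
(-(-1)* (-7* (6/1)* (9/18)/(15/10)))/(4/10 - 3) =70/13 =5.38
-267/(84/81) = -7209/28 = -257.46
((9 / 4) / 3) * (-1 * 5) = -15 / 4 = -3.75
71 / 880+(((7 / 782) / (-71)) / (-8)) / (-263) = 32398798 / 401562865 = 0.08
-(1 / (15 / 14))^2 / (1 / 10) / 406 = -28 / 1305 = -0.02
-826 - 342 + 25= -1143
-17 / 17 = -1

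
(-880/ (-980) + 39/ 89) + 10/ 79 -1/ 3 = 1167310/ 1033557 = 1.13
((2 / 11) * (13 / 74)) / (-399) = -13 / 162393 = -0.00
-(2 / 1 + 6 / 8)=-11 / 4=-2.75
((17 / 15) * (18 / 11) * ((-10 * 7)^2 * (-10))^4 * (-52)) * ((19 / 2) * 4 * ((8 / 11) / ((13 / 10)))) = -1430039595264000000000000 / 121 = -11818509051768595041322.31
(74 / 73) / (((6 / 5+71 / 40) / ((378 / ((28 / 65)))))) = 2597400 / 8687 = 299.00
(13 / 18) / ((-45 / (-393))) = 1703 / 270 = 6.31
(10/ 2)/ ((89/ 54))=270/ 89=3.03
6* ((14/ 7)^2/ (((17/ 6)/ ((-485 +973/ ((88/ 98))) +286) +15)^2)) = 327206356056/ 3068869808761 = 0.11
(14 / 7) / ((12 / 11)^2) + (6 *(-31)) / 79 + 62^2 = 21860839 / 5688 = 3843.33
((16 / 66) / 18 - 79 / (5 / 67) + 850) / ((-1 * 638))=309751 / 947430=0.33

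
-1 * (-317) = 317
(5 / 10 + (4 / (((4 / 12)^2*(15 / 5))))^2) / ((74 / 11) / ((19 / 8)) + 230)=60401 / 97324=0.62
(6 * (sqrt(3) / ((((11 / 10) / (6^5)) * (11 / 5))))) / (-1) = -2332800 * sqrt(3) / 121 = -33392.79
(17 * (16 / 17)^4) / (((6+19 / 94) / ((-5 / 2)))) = -15400960 / 2864279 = -5.38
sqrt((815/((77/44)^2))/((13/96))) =16 * sqrt(63570)/91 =44.33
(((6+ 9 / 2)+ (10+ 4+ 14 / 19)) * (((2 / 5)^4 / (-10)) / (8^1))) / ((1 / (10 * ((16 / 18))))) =-7672 / 106875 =-0.07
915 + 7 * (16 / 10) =4631 / 5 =926.20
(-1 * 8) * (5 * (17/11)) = -680/11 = -61.82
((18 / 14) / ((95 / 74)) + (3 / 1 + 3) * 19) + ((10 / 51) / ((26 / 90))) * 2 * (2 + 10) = 19295196 / 146965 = 131.29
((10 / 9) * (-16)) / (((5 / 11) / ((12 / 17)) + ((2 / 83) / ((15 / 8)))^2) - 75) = 1212464000 / 5071153861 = 0.24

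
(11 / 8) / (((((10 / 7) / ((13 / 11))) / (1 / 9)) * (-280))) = -13 / 28800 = -0.00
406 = 406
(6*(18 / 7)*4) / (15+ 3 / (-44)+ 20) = 19008 / 10759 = 1.77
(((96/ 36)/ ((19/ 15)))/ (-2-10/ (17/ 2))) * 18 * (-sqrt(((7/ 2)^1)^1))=340 * sqrt(14)/ 57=22.32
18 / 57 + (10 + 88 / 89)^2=18220722 / 150499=121.07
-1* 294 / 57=-98 / 19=-5.16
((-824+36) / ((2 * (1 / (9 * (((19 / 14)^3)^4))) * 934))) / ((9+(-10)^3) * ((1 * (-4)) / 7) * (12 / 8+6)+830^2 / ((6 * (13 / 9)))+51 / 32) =-17004898523185314963 / 9607133630295921378176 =-0.00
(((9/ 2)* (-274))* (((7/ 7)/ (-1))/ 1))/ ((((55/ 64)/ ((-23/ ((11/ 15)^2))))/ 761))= -62153853120/ 1331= -46697109.78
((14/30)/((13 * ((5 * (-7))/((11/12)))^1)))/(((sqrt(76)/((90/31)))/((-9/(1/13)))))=99 * sqrt(19)/11780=0.04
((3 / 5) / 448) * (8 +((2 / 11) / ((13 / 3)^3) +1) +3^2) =65259 / 2706704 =0.02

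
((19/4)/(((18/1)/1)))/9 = 0.03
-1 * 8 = -8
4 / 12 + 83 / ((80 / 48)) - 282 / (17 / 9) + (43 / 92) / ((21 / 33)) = -16163569 / 164220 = -98.43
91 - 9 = 82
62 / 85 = 0.73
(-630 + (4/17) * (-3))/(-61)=10722/1037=10.34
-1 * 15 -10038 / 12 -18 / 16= -6821 / 8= -852.62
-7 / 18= -0.39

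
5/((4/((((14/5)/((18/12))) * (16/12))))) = 3.11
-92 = -92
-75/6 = -25/2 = -12.50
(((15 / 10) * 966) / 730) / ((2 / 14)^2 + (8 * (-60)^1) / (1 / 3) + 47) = -7889 / 5536320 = -0.00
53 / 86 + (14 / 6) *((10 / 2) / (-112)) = 0.51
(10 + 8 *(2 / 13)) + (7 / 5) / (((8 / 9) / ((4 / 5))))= 8119 / 650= 12.49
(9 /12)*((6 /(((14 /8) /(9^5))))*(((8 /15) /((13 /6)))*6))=102036672 /455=224256.42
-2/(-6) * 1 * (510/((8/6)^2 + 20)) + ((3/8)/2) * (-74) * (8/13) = -933/1274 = -0.73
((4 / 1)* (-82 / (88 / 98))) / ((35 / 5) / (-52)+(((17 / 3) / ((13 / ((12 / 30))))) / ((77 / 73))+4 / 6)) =-7312760 / 13961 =-523.80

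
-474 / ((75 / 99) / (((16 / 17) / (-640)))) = 7821 / 8500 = 0.92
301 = 301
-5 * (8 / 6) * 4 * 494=-39520 / 3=-13173.33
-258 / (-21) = 86 / 7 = 12.29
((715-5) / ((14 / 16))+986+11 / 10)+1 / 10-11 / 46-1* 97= 2739237 / 1610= 1701.39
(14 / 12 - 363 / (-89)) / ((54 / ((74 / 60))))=103637 / 865080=0.12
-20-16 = -36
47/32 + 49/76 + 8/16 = 1589/608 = 2.61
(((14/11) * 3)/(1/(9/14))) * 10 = 270/11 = 24.55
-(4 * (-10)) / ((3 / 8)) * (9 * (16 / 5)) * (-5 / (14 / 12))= -92160 / 7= -13165.71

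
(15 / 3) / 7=5 / 7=0.71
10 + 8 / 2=14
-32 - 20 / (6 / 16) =-256 / 3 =-85.33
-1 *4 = -4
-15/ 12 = -5/ 4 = -1.25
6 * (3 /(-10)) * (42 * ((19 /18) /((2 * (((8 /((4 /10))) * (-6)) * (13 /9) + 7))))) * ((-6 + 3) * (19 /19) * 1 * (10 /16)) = -3591 /7984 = -0.45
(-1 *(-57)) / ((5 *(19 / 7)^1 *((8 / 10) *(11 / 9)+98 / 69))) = 4347 / 2482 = 1.75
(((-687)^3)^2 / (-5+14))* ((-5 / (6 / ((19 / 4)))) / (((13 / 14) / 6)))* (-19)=147595514468878705635 / 26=5676750556495334832.12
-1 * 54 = -54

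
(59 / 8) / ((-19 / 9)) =-531 / 152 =-3.49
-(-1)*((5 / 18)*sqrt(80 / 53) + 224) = 10*sqrt(265) / 477 + 224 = 224.34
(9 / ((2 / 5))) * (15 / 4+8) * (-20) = -10575 / 2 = -5287.50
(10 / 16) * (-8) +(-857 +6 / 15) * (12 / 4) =-2574.80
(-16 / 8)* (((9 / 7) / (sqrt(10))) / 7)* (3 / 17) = -27* sqrt(10) / 4165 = -0.02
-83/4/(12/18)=-249/8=-31.12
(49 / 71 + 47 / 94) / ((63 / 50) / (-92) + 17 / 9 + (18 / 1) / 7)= 24488100 / 91492801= 0.27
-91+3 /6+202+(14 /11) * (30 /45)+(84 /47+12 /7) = 2515567 /21714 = 115.85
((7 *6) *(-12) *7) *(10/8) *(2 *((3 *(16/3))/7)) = -20160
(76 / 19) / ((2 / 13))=26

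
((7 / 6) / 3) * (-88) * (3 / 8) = -77 / 6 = -12.83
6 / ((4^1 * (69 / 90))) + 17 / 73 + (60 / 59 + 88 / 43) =5.25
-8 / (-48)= 1 / 6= 0.17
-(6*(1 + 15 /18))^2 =-121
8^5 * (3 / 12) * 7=57344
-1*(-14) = 14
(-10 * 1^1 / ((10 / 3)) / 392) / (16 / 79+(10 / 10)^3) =-237 / 37240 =-0.01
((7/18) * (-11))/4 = -77/72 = -1.07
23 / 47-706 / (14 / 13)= -215522 / 329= -655.08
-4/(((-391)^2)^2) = -0.00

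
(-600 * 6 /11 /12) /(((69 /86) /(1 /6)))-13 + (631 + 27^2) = 1018073 /759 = 1341.33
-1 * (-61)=61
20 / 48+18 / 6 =41 / 12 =3.42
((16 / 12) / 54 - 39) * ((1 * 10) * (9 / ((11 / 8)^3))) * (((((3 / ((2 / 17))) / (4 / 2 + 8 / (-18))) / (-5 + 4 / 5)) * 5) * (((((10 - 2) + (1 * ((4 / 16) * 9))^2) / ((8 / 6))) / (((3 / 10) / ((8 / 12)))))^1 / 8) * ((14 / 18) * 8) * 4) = 529720000 / 297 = 1783569.02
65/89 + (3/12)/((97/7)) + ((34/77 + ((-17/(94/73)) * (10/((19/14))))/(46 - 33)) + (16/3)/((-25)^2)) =-363731122682659/57877337017500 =-6.28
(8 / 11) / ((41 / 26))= 208 / 451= 0.46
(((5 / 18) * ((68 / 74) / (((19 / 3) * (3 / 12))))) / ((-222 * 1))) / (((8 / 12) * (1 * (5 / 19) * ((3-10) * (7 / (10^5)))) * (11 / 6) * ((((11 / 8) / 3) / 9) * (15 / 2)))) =97920000 / 8116801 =12.06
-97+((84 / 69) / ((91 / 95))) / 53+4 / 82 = -96.93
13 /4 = 3.25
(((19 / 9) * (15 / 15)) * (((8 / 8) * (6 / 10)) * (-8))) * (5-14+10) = -152 / 15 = -10.13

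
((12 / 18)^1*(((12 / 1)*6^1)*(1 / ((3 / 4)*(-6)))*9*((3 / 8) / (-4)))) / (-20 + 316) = 9 / 296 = 0.03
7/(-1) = -7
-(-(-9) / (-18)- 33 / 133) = 199 / 266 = 0.75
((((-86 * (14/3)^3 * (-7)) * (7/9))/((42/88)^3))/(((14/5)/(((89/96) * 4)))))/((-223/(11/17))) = -125509679680/74618253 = -1682.02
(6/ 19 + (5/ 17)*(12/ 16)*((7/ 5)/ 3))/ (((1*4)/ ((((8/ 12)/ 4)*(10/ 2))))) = 2705/ 31008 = 0.09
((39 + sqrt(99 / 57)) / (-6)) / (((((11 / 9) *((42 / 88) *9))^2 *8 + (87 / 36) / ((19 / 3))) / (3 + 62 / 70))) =-67184 / 587545 - 272 *sqrt(627) / 1762635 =-0.12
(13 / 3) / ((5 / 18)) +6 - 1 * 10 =58 / 5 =11.60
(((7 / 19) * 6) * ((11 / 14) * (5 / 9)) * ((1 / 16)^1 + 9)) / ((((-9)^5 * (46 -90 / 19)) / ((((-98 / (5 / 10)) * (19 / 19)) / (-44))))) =-725 / 45349632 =-0.00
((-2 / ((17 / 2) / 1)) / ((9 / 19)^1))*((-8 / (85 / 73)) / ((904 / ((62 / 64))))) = 0.00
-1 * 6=-6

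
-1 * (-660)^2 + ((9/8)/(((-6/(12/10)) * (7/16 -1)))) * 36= -2177928/5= -435585.60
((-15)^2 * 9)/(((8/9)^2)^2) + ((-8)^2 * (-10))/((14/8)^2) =609072185/200704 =3034.68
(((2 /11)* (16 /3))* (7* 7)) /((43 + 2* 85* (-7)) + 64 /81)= -42336 /1021273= -0.04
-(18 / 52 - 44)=1135 / 26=43.65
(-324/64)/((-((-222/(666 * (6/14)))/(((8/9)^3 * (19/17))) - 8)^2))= 479084544/7649776369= 0.06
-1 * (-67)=67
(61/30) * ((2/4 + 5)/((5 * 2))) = 671/600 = 1.12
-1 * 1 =-1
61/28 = 2.18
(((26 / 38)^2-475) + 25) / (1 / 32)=-5192992 / 361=-14385.02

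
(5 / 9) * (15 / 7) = 25 / 21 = 1.19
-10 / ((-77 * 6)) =5 / 231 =0.02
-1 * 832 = -832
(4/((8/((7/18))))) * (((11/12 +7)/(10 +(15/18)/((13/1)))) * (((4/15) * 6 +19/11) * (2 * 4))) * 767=80894723/25905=3122.75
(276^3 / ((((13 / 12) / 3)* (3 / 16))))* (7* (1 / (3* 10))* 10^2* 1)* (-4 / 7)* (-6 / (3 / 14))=1507041607680 / 13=115926277513.85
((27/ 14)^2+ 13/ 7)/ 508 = 1093/ 99568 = 0.01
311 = 311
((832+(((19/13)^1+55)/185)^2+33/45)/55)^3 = 2267460691632156200663724857/653076808022401927734375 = 3471.97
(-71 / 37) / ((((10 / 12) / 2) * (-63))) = 284 / 3885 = 0.07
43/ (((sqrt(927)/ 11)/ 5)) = 2365 * sqrt(103)/ 309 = 77.68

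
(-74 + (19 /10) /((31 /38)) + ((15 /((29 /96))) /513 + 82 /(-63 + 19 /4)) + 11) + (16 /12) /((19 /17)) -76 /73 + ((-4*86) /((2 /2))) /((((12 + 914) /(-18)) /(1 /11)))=-1358830763257604 /22195095041955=-61.22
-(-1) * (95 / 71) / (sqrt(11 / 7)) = 95 * sqrt(77) / 781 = 1.07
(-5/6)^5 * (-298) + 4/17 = 7931177/66096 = 119.99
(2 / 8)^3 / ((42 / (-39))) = -13 / 896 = -0.01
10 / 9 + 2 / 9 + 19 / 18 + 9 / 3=97 / 18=5.39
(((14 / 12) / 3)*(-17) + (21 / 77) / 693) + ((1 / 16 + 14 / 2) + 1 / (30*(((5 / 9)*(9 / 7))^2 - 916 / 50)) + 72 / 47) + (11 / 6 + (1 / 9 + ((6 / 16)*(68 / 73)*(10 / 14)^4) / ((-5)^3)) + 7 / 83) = 347411341338448543 / 86638836187385328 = 4.01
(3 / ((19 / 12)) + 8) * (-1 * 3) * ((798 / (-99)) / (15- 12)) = 2632 / 33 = 79.76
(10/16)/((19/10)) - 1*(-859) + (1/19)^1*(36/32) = 130627/152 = 859.39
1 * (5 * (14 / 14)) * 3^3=135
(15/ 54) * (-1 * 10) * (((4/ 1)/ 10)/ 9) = -10/ 81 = -0.12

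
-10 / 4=-5 / 2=-2.50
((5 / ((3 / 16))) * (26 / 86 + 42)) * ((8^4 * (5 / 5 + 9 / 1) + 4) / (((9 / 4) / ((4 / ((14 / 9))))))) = 6812664320 / 129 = 52811351.32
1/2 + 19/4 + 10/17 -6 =-0.16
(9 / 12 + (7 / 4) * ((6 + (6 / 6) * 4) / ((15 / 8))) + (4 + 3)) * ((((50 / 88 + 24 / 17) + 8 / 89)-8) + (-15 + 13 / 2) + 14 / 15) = -552584347 / 2396592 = -230.57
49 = 49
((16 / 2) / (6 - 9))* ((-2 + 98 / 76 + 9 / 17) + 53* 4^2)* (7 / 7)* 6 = -4381528 / 323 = -13565.10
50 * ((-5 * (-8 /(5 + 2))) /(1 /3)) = 6000 /7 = 857.14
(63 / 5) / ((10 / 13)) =819 / 50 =16.38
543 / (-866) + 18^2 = 280041 / 866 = 323.37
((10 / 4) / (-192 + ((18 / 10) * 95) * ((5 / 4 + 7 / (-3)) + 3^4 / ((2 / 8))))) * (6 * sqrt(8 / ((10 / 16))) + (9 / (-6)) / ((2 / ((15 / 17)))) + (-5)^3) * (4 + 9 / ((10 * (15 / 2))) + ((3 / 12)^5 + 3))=-311545573 / 7663245312 + 182297 * sqrt(5) / 58695200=-0.03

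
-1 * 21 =-21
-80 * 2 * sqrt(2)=-160 * sqrt(2)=-226.27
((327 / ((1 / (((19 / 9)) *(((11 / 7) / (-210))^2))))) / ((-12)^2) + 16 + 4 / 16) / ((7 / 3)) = 15169768591 / 2178187200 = 6.96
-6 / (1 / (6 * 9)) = -324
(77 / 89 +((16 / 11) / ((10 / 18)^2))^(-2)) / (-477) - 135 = -9626275697537 / 71304738048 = -135.00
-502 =-502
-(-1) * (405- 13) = 392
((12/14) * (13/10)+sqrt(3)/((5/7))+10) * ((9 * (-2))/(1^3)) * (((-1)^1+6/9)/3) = 14 * sqrt(3)/5+778/35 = 27.08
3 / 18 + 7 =43 / 6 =7.17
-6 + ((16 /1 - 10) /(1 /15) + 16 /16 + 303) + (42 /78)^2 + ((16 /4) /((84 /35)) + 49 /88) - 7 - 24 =16040051 /44616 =359.51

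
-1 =-1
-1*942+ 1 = -941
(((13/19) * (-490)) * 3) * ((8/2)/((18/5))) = -63700/57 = -1117.54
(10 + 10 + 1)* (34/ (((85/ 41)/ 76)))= 130872/ 5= 26174.40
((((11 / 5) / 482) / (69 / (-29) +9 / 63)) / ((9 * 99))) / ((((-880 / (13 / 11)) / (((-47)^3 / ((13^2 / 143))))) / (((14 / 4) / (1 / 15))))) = -147532483 / 10398706560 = -0.01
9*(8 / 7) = 72 / 7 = 10.29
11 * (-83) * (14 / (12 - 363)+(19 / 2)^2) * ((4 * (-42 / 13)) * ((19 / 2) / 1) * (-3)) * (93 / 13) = -476767289845 / 2197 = -217008324.92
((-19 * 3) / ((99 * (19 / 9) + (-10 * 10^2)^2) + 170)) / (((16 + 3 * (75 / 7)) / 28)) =-11172 / 337127723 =-0.00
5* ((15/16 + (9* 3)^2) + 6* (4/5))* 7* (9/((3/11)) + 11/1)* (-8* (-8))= 72415728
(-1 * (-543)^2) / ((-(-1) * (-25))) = 294849 / 25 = 11793.96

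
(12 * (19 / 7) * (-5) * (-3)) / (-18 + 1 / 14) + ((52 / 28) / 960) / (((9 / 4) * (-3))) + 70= 486709537 / 11385360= 42.75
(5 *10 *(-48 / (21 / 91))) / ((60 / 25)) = -13000 / 3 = -4333.33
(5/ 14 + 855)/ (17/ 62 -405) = -371225/ 175651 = -2.11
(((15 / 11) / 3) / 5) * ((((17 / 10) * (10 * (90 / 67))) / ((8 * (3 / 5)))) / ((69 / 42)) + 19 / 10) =36952 / 84755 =0.44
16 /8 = 2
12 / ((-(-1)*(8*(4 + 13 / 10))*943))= 15 / 49979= 0.00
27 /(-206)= -0.13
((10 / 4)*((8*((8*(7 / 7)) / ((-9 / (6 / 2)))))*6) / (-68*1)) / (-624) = -5 / 663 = -0.01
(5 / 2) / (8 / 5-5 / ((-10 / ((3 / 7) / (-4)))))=700 / 433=1.62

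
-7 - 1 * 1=-8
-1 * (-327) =327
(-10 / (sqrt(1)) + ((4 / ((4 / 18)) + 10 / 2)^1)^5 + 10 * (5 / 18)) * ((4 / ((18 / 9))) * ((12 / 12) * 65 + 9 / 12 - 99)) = -3852146963 / 9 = -428016329.22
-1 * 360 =-360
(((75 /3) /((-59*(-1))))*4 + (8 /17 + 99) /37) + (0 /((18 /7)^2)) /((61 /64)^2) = 162669 /37111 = 4.38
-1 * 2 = -2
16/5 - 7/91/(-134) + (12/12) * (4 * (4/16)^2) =60109/17420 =3.45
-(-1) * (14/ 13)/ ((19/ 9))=126/ 247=0.51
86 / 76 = 43 / 38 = 1.13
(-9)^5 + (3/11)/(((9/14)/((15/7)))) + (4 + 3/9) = -1948444/33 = -59043.76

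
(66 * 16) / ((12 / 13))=1144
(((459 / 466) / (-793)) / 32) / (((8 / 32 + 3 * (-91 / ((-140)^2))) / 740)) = -14860125 / 122132309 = -0.12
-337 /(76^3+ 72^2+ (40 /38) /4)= -6403 /8439045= -0.00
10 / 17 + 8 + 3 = 11.59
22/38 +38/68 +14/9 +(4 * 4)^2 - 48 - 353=-827371/5814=-142.31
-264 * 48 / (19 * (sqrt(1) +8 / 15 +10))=-190080 / 3287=-57.83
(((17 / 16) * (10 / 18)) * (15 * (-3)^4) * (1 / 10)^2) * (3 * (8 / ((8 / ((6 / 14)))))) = 4131 / 448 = 9.22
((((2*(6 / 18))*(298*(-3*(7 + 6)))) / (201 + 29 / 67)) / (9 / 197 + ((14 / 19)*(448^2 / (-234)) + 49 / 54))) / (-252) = -0.00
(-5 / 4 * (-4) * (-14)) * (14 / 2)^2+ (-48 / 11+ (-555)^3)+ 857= -1880520976 / 11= -170956452.36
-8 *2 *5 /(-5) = 16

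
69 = 69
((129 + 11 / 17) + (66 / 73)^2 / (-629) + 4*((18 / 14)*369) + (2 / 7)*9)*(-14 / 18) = -47629473734 / 30167469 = -1578.84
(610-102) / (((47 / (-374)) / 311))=-59087512 / 47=-1257181.11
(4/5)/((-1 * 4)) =-1/5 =-0.20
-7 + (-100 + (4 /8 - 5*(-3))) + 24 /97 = -17703 /194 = -91.25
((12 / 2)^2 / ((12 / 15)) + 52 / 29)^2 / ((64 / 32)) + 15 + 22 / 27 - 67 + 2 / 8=94811905 / 90828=1043.86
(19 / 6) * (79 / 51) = 1501 / 306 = 4.91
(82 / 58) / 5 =41 / 145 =0.28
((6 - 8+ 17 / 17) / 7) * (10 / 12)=-5 / 42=-0.12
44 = 44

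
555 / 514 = 1.08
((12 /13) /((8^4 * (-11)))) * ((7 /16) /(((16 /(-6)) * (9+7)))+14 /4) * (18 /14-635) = 0.05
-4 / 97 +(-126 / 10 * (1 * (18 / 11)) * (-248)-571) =24232999 / 5335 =4542.27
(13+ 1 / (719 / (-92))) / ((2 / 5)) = 46275 / 1438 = 32.18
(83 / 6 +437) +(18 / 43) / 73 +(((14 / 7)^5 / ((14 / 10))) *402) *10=12173466521 / 131838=92336.55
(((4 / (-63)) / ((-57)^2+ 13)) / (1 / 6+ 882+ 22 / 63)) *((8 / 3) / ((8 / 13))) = -52 / 544086921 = -0.00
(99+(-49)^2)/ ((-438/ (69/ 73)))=-28750/ 5329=-5.40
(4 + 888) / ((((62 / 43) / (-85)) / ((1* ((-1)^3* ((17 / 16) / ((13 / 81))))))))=1122344505 / 3224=348121.74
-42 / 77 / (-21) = 2 / 77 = 0.03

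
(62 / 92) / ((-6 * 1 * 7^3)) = -31 / 94668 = -0.00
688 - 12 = 676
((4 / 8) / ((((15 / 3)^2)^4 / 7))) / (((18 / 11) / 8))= 154 / 3515625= 0.00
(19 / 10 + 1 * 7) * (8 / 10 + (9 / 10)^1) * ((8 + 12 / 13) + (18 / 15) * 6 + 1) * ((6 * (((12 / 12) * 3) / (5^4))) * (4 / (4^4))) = 15155721 / 130000000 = 0.12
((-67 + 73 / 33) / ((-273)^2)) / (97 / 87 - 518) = 62002 / 36866440611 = 0.00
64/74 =32/37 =0.86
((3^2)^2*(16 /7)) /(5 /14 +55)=2592 /775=3.34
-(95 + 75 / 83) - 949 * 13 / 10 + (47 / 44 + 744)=-10673617 / 18260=-584.54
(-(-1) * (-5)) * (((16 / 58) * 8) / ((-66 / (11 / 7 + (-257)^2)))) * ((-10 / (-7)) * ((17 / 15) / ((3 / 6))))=1676803840 / 46893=35758.08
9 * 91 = 819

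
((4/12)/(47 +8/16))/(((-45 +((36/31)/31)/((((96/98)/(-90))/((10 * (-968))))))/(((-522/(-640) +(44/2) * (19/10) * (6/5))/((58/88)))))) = 287393777/17617318605000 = 0.00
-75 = -75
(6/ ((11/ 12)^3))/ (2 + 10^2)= 1728/ 22627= 0.08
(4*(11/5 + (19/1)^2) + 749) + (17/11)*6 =121609/55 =2211.07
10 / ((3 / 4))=13.33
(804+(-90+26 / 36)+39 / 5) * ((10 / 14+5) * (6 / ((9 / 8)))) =4161728 / 189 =22019.72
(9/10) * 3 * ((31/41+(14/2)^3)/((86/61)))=11606409/17630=658.33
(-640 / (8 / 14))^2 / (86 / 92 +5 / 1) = 8243200 / 39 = 211364.10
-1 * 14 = -14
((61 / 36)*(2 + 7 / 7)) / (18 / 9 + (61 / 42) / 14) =2.42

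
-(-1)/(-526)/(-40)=1/21040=0.00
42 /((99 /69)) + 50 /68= 11223 /374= 30.01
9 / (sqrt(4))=9 / 2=4.50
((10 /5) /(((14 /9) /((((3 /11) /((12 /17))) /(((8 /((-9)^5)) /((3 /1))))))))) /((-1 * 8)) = 27103491 /19712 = 1374.97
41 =41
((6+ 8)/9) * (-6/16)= -7/12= -0.58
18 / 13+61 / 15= 1063 / 195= 5.45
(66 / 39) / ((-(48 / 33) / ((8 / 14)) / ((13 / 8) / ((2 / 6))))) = -363 / 112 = -3.24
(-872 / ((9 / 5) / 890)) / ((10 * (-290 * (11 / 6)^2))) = 155216 / 3509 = 44.23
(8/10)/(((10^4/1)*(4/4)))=1/12500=0.00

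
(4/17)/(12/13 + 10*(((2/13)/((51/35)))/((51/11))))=1989/9728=0.20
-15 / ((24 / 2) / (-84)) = 105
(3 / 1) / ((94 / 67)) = 201 / 94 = 2.14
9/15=0.60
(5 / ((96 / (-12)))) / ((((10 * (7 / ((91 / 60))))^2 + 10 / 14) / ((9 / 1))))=-10647 / 4033352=-0.00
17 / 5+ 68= 357 / 5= 71.40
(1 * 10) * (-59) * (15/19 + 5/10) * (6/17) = -86730/323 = -268.51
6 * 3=18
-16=-16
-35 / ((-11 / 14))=490 / 11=44.55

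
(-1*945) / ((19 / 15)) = -14175 / 19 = -746.05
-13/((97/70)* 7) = -130/97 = -1.34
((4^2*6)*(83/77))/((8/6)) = 5976/77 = 77.61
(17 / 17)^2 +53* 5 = 266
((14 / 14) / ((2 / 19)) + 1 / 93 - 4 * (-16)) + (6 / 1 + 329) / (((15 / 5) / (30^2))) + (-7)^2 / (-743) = 13899048925 / 138198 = 100573.44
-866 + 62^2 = 2978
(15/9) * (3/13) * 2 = 10/13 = 0.77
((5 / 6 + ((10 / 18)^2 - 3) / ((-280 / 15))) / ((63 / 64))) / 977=11824 / 11633139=0.00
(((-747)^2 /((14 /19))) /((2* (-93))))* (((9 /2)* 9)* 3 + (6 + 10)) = -971865675 /1736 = -559830.46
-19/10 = -1.90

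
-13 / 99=-0.13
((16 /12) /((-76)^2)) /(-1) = -1 /4332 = -0.00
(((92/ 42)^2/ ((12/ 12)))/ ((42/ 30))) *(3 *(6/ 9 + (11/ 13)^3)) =88734460/ 6782139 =13.08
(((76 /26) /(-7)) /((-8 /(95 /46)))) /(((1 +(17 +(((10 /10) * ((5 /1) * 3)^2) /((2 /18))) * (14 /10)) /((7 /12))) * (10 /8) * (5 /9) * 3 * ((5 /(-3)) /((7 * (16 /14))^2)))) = -103968 /255876725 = -0.00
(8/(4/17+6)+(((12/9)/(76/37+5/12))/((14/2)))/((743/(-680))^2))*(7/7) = 302772792828/224676766363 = 1.35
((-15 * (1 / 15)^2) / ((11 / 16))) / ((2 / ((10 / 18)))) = -8 / 297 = -0.03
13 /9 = 1.44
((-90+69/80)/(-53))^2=50851161/17977600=2.83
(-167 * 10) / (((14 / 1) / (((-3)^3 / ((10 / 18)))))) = 40581 / 7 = 5797.29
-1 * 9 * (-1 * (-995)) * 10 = -89550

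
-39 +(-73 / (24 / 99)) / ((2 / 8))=-2487 / 2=-1243.50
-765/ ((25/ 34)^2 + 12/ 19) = -16802460/ 25747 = -652.60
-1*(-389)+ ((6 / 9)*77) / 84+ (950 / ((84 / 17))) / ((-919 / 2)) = 45066179 / 115794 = 389.19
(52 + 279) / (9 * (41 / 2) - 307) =-662 / 245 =-2.70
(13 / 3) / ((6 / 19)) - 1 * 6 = 139 / 18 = 7.72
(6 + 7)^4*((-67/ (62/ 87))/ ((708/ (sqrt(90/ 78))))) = -4268771*sqrt(195)/ 14632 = -4073.96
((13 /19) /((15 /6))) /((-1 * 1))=-26 /95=-0.27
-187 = -187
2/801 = 0.00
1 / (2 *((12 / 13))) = 13 / 24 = 0.54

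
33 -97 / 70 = 31.61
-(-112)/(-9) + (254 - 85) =1409/9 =156.56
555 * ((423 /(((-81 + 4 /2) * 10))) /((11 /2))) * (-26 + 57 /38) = 1323.76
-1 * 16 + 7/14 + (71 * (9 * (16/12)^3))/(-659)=-70375/3954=-17.80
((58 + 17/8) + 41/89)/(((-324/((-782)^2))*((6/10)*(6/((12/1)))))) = -381168.66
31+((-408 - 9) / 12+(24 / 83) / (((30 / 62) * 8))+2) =-2781 / 1660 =-1.68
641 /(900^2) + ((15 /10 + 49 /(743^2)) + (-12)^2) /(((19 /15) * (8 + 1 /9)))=8783830377523283 /620210490030000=14.16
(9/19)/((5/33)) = 297/95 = 3.13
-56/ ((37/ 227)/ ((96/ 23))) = -1220352/ 851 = -1434.02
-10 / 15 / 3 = -2 / 9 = -0.22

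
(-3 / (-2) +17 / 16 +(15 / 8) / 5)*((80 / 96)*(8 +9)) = 3995 / 96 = 41.61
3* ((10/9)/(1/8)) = 80/3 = 26.67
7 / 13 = 0.54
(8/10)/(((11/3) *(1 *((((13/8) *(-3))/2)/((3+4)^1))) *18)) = -224/6435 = -0.03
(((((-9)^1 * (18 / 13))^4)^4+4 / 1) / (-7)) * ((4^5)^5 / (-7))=253361146651893113821419140950755245077036552683520 / 32605413849975812209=7770523871209230660594006000000.00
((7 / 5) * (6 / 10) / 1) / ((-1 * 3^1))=-7 / 25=-0.28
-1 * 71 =-71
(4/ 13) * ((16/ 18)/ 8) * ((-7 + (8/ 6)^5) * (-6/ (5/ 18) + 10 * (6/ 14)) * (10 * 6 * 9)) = 2188064/ 2457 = 890.54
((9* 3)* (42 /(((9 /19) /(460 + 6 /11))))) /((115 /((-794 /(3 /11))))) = -27911986.02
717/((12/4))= 239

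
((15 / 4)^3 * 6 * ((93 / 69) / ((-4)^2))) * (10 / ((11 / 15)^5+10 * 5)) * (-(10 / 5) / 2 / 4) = -1191744140625 / 898033073152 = -1.33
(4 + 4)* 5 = 40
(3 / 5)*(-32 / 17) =-96 / 85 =-1.13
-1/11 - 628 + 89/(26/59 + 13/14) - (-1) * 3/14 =-562.88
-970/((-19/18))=17460/19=918.95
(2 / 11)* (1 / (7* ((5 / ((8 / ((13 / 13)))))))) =16 / 385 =0.04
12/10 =6/5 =1.20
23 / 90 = 0.26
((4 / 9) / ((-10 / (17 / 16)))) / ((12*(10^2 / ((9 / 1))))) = -17 / 48000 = -0.00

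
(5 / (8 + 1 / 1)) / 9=5 / 81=0.06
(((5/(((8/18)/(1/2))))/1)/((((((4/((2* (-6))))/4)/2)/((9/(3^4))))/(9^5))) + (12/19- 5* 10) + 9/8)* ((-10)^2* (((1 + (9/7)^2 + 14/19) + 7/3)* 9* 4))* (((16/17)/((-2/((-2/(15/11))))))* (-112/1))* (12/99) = 22038581884979200/128877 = 171004771099.41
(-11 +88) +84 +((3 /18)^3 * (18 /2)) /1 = 3865 /24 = 161.04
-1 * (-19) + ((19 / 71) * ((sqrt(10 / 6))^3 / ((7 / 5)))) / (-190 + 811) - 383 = -364 + 475 * sqrt(15) / 2777733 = -364.00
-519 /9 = -57.67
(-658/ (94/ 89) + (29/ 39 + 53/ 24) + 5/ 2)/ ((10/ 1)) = -12845/ 208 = -61.75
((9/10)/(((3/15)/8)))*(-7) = -252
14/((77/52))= 104/11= 9.45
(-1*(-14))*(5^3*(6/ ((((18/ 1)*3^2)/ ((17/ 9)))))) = 29750/ 243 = 122.43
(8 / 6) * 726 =968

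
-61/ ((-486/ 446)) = 13603/ 243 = 55.98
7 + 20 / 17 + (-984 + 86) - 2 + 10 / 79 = -1197549 / 1343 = -891.70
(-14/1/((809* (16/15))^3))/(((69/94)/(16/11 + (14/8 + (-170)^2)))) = -470703137625/548688722481152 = -0.00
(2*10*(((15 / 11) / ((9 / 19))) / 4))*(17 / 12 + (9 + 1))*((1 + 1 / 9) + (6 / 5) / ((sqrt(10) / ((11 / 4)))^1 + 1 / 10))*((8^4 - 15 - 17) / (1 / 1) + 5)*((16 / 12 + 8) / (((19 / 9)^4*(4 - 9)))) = -758582042400*sqrt(10) / 36304687 - 25588447310790 / 399351557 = -130150.40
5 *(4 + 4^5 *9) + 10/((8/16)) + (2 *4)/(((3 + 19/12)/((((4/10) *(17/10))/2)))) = 63415816/1375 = 46120.59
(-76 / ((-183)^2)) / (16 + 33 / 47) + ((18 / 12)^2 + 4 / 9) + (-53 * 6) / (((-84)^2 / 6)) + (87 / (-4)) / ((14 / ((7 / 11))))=54232688987 / 37785861960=1.44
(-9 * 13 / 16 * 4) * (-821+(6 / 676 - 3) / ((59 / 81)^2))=8753433381 / 362024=24179.15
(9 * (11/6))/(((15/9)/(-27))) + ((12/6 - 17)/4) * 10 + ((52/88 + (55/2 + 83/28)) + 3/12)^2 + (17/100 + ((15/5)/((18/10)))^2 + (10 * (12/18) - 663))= 58242641/2668050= 21.83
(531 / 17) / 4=531 / 68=7.81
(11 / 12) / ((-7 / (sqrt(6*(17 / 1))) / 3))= -11*sqrt(102) / 28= -3.97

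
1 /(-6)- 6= -37 /6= -6.17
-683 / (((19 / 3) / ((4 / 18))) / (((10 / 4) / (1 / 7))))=-23905 / 57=-419.39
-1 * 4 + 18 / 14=-19 / 7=-2.71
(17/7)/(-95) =-17/665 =-0.03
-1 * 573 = -573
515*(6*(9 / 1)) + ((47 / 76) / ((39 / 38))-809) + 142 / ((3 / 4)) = 2120893 / 78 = 27190.94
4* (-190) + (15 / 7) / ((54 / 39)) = -31855 / 42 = -758.45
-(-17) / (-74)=-17 / 74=-0.23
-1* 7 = -7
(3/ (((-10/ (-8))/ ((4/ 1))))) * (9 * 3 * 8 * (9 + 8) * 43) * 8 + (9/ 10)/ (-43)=1042871499/ 86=12126412.78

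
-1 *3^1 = -3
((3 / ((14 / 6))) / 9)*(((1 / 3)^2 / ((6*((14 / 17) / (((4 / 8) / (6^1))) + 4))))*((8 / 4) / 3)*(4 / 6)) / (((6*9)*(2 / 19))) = 323 / 21677544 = 0.00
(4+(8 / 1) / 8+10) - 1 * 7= 8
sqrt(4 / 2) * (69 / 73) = 69 * sqrt(2) / 73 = 1.34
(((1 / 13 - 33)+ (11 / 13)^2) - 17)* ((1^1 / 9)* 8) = -7392 / 169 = -43.74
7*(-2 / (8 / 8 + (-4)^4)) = -14 / 257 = -0.05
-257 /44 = -5.84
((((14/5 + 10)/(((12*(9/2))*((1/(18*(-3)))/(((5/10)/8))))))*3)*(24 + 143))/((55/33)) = -6012/25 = -240.48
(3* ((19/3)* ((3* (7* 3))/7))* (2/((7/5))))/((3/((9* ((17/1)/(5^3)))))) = 17442/175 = 99.67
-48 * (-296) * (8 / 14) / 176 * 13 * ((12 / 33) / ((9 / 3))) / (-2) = -30784 / 847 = -36.34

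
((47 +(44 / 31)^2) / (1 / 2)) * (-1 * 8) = -753648 / 961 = -784.23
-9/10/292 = -9/2920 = -0.00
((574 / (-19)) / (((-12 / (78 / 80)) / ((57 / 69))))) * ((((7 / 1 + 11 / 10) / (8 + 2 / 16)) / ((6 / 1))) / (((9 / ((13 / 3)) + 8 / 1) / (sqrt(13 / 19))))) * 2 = 100737 * sqrt(247) / 28623500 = 0.06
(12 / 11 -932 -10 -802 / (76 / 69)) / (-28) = 697659 / 11704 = 59.61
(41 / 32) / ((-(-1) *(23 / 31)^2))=2.33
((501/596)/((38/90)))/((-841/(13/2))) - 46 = -876453613/19046968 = -46.02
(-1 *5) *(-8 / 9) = 40 / 9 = 4.44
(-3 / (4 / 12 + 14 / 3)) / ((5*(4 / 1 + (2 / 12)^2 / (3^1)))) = -0.03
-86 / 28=-43 / 14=-3.07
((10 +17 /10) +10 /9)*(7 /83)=8071 /7470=1.08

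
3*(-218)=-654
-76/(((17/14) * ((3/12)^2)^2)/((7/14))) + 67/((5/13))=-666153/85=-7837.09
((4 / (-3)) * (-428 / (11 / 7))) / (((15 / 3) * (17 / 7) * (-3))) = -83888 / 8415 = -9.97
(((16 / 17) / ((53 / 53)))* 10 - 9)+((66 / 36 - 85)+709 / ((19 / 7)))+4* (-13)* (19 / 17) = 233215 / 1938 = 120.34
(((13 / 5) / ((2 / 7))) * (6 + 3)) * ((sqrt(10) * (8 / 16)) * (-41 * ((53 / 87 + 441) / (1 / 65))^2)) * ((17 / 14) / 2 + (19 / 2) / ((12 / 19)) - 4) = -81314778257006125 * sqrt(10) / 5046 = -50959157099420.52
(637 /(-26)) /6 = -49 /12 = -4.08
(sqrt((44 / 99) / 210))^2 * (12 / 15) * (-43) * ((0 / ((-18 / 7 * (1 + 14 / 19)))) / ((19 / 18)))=0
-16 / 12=-4 / 3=-1.33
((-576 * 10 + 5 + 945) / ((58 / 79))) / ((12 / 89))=-16909555 / 348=-48590.68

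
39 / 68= 0.57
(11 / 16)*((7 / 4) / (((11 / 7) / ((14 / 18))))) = 0.60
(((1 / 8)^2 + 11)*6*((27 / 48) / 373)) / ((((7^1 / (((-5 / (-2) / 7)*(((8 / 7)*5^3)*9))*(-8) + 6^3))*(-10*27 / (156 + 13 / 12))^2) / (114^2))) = -28371329771395 / 131009536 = -216559.27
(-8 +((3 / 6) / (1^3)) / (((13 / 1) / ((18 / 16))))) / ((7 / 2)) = -1655 / 728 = -2.27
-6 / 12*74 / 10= -37 / 10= -3.70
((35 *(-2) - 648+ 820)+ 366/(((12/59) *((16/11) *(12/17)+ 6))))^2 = 885610862761/6906384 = 128230.76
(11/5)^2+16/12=463/75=6.17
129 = 129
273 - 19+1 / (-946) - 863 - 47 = -620577 / 946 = -656.00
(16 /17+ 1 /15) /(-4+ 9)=257 /1275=0.20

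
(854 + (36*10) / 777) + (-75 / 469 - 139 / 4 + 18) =58136257 / 69412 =837.55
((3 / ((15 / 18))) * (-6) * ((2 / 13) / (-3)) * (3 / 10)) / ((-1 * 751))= -108 / 244075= -0.00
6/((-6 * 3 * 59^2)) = -1/10443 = -0.00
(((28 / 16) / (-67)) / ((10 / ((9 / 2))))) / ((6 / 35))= -147 / 2144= -0.07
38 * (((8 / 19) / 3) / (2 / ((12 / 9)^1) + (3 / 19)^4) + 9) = 405464522 / 1173375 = 345.55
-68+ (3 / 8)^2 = -4343 / 64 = -67.86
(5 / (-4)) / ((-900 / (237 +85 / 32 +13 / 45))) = 345521 / 1036800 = 0.33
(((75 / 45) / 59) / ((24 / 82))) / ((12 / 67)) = 13735 / 25488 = 0.54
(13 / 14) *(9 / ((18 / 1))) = 13 / 28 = 0.46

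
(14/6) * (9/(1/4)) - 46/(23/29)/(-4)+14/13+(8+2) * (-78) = -17691/26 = -680.42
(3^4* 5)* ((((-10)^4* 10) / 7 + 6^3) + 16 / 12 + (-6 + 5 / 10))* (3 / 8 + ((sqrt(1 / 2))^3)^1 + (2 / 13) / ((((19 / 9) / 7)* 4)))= 82201095* sqrt(2) / 56 + 81625687335 / 27664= 5026501.58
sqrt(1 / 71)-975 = -975 + sqrt(71) / 71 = -974.88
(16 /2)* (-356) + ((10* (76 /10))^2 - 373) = 2555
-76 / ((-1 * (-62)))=-38 / 31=-1.23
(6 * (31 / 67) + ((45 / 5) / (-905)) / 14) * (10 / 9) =785339 / 254667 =3.08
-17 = -17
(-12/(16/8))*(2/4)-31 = -34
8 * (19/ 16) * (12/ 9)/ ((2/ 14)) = 266/ 3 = 88.67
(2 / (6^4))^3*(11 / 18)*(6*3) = 11 / 272097792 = 0.00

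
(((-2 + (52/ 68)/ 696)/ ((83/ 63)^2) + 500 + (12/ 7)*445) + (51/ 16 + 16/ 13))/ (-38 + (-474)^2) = 6260955865695/ 1110830262689056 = 0.01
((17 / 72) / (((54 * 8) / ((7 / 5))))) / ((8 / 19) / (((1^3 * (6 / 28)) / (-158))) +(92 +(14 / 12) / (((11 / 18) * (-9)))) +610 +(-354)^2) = 24871 / 4085950884480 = 0.00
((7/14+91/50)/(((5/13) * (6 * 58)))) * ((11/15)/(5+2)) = 143/78750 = 0.00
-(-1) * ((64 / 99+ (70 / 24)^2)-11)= -325 / 176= -1.85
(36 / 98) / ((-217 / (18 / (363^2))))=-36 / 155677753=-0.00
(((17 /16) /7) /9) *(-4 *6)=-17 /42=-0.40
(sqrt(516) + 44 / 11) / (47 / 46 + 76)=184 / 3543 + 92 * sqrt(129) / 3543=0.35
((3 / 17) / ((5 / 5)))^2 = 9 / 289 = 0.03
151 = 151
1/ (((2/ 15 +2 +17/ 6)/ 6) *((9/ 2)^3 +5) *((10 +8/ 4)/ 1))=0.00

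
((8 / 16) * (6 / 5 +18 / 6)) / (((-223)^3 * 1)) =-21 / 110895670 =-0.00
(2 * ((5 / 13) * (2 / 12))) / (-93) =-5 / 3627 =-0.00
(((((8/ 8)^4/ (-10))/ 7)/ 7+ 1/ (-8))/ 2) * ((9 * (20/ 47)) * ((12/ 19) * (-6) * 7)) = 40338/ 6251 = 6.45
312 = 312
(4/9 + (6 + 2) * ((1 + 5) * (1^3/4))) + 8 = 184/9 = 20.44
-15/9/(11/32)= -4.85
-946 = -946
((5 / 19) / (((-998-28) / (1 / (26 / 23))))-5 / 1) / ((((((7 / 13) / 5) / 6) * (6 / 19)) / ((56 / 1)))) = -25343350 / 513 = -49402.24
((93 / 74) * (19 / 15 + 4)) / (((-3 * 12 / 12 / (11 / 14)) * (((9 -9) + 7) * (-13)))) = 26939 / 1414140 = 0.02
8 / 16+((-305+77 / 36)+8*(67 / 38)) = -197167 / 684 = -288.26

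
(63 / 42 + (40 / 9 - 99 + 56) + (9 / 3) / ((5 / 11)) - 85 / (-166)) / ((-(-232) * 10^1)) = -0.01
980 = 980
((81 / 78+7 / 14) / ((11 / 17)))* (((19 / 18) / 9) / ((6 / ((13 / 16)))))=1615 / 42768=0.04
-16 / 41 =-0.39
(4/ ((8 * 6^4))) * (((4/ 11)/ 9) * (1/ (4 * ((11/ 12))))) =1/ 235224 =0.00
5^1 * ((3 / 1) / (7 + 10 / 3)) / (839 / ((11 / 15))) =33 / 26009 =0.00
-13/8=-1.62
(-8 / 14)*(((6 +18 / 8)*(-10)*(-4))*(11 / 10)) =-1452 / 7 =-207.43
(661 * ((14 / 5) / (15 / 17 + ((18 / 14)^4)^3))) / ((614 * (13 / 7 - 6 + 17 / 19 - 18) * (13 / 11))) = -144802660722480047 / 25678841325762605760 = -0.01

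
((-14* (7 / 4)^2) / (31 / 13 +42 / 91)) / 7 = -637 / 296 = -2.15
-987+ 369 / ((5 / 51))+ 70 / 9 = 125306 / 45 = 2784.58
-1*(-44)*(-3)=-132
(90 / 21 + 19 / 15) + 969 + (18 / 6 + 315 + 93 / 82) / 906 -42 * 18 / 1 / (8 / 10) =77758607 / 2600220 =29.90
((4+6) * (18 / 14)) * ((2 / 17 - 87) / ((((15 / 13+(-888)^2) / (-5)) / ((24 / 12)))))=822900 / 58089493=0.01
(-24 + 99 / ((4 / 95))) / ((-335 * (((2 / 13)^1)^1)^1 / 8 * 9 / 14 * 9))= -564746 / 9045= -62.44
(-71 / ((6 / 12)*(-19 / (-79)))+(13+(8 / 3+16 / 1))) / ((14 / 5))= -159245 / 798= -199.56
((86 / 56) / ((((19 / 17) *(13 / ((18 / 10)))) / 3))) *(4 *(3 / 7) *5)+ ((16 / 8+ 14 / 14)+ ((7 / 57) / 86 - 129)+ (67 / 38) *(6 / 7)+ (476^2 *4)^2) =2564841503709106435 / 3122574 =821386940296.40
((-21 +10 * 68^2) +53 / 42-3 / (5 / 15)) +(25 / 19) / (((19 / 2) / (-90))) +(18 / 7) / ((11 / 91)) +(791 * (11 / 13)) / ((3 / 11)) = 35177913339 / 722722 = 48674.20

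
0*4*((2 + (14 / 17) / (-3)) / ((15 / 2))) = 0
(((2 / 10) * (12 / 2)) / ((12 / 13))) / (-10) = -13 / 100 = -0.13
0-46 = -46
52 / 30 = 26 / 15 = 1.73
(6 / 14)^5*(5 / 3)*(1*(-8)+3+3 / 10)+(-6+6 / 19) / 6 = -677385 / 638666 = -1.06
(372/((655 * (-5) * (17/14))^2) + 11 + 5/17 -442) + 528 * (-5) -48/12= -9530683045838/3099705625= -3074.71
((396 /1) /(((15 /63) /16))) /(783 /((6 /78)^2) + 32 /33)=4390848 /21834115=0.20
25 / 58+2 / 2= 83 / 58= 1.43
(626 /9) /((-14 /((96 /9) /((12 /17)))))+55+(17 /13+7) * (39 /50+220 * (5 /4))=418492127 /184275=2271.02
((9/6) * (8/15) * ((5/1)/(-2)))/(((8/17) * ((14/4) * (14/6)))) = -51/98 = -0.52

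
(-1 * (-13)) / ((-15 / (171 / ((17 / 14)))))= -10374 / 85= -122.05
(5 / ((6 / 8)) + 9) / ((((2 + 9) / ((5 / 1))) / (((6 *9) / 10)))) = 423 / 11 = 38.45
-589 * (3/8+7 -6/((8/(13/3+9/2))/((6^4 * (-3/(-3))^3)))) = 40422481/8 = 5052810.12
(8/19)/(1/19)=8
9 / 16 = 0.56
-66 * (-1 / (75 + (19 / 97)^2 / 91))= 28255227 / 32108393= 0.88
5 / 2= 2.50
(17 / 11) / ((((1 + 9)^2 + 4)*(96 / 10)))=85 / 54912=0.00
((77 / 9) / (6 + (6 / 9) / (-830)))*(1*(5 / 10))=415 / 582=0.71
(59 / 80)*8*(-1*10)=-59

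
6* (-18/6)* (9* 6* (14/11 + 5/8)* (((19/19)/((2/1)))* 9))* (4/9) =-40581/11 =-3689.18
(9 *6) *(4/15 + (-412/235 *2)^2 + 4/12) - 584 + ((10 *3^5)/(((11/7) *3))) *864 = 270608876534/607475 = 445465.04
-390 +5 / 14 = -5455 / 14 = -389.64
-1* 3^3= -27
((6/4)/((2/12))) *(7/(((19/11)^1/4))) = 2772/19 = 145.89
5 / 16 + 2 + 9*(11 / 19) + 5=3807 / 304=12.52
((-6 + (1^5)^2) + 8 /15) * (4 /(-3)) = 268 /45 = 5.96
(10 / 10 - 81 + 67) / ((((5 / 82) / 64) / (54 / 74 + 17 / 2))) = -125937.82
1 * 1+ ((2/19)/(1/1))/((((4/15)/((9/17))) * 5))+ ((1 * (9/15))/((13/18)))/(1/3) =148397/41990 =3.53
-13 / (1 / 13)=-169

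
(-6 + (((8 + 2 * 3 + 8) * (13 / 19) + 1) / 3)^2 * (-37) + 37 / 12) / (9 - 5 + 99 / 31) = -427973755 / 2898108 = -147.67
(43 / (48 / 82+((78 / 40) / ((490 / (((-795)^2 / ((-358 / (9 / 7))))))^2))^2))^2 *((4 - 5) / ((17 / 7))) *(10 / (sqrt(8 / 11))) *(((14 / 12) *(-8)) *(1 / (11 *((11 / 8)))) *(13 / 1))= 536575881908868252298884877433666070984891672339666698240 *sqrt(22) / 107806787862137399524874572107570850136136270504521697646971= 0.02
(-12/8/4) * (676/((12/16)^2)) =-1352/3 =-450.67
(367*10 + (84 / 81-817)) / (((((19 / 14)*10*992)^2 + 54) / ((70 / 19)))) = 132156185 / 2278022733099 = 0.00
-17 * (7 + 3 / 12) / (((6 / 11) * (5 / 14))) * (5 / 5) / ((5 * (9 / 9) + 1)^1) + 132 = 9559 / 360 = 26.55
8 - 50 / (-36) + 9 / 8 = 757 / 72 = 10.51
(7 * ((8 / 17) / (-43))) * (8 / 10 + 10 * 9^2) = -227024 / 3655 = -62.11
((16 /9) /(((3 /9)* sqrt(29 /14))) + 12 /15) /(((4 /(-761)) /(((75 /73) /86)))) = -38050* sqrt(406) /91031 - 11415 /6278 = -10.24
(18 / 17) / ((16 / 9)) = 81 / 136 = 0.60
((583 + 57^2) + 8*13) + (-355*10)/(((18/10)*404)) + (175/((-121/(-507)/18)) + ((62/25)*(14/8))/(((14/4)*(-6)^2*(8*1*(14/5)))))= 4220380383811/246375360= 17129.88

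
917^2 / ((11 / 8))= 6727112 / 11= 611555.64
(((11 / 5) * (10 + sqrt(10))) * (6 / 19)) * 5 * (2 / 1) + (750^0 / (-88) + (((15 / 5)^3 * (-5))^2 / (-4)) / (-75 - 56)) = 132 * sqrt(10) / 19 + 22832521 / 219032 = 126.21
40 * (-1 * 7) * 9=-2520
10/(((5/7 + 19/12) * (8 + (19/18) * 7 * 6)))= 2520/30301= 0.08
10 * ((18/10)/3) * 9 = 54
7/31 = 0.23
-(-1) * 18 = 18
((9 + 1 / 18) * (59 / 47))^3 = 1468.95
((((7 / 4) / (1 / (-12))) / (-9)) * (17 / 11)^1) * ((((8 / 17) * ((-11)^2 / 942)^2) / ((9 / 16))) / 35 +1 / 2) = 1188895579 / 658867770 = 1.80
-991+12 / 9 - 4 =-2981 / 3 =-993.67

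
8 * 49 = 392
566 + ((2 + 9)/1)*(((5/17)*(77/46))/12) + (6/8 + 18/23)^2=245530565/431664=568.80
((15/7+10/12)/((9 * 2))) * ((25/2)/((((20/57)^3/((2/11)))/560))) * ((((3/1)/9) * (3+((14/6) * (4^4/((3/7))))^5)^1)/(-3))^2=1663828228202994907942964000000000.00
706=706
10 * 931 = 9310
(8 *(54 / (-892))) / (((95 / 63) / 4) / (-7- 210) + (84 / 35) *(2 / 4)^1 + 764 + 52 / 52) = -29529360 / 46717146167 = -0.00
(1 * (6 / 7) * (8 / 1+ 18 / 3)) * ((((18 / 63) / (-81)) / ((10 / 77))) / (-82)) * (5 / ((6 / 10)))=110 / 3321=0.03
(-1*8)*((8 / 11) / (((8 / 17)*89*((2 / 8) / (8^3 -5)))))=-275808 / 979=-281.72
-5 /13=-0.38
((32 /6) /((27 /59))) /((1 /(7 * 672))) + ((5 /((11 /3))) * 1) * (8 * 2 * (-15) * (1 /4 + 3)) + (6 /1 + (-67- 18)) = 15942749 /297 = 53679.29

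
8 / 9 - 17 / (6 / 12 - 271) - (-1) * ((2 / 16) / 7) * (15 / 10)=0.98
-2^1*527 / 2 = -527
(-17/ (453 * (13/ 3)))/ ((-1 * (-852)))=-17/ 1672476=-0.00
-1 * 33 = -33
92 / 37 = 2.49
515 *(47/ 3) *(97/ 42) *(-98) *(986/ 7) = -2315014610/ 9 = -257223845.56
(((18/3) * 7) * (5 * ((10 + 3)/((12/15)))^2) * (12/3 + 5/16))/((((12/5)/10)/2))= 255084375/128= 1992846.68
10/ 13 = 0.77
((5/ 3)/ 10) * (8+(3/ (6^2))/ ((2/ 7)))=199/ 144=1.38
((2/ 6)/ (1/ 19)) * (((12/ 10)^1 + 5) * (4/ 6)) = 1178/ 45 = 26.18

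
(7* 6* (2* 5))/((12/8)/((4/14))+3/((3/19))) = 1680/97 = 17.32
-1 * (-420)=420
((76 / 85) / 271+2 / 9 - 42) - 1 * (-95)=53.23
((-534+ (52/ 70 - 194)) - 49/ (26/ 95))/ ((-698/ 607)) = 500610503/ 635180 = 788.14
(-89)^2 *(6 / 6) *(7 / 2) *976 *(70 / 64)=118379345 / 4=29594836.25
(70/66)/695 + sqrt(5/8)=7/4587 + sqrt(10)/4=0.79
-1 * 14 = -14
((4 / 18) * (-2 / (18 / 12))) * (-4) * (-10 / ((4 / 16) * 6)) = -640 / 81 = -7.90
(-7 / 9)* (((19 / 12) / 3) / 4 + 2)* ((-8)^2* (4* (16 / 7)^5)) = -5150605312 / 194481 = -26483.85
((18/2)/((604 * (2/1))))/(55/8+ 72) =9/95281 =0.00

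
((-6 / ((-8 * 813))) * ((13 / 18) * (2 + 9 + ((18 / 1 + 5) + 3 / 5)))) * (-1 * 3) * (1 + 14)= -2249 / 2168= -1.04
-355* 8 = -2840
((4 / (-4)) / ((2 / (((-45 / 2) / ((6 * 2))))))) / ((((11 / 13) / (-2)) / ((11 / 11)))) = -195 / 88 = -2.22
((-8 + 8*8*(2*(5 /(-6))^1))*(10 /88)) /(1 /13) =-5590 /33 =-169.39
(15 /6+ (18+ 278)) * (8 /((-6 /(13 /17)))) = -5174 /17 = -304.35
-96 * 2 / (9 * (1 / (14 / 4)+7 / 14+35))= -896 / 1503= -0.60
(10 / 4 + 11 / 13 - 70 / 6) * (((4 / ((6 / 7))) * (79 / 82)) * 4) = -717794 / 4797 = -149.63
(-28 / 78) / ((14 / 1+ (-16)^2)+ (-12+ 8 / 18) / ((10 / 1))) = -105 / 78637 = -0.00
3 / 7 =0.43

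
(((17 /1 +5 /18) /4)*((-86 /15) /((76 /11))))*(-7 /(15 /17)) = 17505257 /615600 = 28.44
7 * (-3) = -21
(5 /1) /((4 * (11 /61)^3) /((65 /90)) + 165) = 14753765 /486970077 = 0.03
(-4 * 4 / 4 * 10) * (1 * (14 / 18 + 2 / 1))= -1000 / 9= -111.11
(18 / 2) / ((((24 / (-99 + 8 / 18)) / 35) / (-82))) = 1272845 / 12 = 106070.42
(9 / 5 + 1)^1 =14 / 5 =2.80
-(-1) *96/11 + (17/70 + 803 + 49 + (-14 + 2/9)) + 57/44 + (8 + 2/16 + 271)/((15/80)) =32392961/13860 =2337.15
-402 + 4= -398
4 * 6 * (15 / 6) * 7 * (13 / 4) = 1365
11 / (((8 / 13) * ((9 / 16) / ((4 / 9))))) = 1144 / 81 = 14.12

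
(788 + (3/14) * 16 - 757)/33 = 241/231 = 1.04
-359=-359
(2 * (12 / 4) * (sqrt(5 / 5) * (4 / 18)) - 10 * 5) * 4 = -584 / 3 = -194.67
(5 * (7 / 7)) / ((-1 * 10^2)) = -1 / 20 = -0.05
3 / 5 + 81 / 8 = 429 / 40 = 10.72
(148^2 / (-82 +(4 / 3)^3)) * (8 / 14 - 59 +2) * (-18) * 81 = -34059778128 / 1505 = -22631081.81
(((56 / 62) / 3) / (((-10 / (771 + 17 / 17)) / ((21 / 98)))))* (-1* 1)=772 / 155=4.98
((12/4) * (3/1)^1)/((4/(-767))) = -6903/4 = -1725.75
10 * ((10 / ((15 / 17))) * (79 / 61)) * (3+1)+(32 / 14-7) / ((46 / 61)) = 34227301 / 58926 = 580.85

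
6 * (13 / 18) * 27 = 117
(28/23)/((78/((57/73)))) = 266/21827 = 0.01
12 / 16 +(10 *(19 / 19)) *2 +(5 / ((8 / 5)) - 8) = 127 / 8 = 15.88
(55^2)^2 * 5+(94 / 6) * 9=45753266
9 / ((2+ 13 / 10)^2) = 100 / 121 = 0.83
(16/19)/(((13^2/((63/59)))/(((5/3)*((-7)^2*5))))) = 411600/189449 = 2.17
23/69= 1/3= 0.33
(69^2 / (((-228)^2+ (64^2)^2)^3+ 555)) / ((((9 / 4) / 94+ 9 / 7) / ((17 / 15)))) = 23669576 / 27382963530120490563188475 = 0.00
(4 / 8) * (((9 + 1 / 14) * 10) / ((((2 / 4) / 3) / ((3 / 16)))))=51.03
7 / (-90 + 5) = -7 / 85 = -0.08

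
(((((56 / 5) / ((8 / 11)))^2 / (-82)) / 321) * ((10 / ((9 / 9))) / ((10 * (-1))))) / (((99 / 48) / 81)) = 38808 / 109675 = 0.35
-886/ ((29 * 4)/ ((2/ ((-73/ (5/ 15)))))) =443/ 6351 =0.07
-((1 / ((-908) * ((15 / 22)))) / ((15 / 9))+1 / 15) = -2237 / 34050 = -0.07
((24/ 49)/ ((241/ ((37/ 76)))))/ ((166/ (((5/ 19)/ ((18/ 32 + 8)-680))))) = -2960/ 1267076212927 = -0.00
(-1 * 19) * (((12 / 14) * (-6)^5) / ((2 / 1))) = 443232 / 7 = 63318.86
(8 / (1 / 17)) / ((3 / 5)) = 680 / 3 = 226.67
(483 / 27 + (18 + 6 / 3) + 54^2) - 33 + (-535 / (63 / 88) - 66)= 132778 / 63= 2107.59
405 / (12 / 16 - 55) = -1620 / 217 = -7.47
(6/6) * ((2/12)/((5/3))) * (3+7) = 1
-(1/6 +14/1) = -14.17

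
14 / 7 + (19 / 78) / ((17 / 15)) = 979 / 442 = 2.21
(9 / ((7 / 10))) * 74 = 6660 / 7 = 951.43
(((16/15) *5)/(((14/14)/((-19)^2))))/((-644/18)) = -8664/161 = -53.81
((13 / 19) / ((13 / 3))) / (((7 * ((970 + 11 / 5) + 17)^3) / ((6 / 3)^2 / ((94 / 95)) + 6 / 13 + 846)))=97435875 / 4916150748811484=0.00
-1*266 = -266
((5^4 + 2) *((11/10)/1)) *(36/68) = 62073/170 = 365.14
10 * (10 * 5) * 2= 1000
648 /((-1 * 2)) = -324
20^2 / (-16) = -25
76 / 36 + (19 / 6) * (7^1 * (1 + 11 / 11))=46.44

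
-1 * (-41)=41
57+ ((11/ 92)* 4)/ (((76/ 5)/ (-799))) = 55691/ 1748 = 31.86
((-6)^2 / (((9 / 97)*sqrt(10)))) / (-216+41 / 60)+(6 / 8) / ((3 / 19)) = 19 / 4- 2328*sqrt(10) / 12919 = 4.18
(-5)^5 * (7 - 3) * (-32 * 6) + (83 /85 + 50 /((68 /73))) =2400054.65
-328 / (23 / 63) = -898.43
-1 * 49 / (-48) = 49 / 48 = 1.02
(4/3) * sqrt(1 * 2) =4 * sqrt(2)/3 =1.89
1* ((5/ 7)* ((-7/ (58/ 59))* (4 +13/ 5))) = -1947/ 58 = -33.57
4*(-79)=-316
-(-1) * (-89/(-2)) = 89/2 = 44.50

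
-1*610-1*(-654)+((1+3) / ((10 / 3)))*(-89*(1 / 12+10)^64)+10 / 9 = -1768698090280441999114992768674768595806029179937854672681962124170736660546927666218585443134564932668310409008280884933431759310169689 / 973685048022722051535956782394543049523684750469301190798179859169280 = -1816499178941040297412548000000000000000000000000000000000000000000.00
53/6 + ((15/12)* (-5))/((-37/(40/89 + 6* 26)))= 696679/19758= 35.26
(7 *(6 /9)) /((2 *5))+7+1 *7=217 /15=14.47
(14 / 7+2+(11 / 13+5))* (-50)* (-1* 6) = 38400 / 13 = 2953.85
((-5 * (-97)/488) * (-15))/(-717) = 2425/116632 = 0.02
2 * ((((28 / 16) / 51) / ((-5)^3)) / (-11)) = 7 / 140250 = 0.00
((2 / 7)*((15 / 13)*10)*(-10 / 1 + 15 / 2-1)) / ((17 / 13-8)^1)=50 / 29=1.72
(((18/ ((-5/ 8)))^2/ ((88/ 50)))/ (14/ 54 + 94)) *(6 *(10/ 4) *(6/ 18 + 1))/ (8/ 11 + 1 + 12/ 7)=3919104/ 134885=29.06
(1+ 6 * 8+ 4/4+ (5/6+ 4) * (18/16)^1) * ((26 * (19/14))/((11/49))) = 1533623/176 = 8713.77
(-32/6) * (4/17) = -64/51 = -1.25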